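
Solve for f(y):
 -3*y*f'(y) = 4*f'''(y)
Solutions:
 f(y) = C1 + Integral(C2*airyai(-6^(1/3)*y/2) + C3*airybi(-6^(1/3)*y/2), y)


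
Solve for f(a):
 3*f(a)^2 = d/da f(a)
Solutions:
 f(a) = -1/(C1 + 3*a)


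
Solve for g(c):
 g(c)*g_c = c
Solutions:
 g(c) = -sqrt(C1 + c^2)
 g(c) = sqrt(C1 + c^2)


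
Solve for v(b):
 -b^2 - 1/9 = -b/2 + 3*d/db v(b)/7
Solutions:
 v(b) = C1 - 7*b^3/9 + 7*b^2/12 - 7*b/27


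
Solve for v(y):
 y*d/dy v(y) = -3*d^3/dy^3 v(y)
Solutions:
 v(y) = C1 + Integral(C2*airyai(-3^(2/3)*y/3) + C3*airybi(-3^(2/3)*y/3), y)


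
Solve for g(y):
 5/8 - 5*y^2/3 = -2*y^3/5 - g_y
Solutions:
 g(y) = C1 - y^4/10 + 5*y^3/9 - 5*y/8


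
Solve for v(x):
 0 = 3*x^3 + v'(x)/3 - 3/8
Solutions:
 v(x) = C1 - 9*x^4/4 + 9*x/8


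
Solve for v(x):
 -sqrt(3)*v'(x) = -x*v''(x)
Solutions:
 v(x) = C1 + C2*x^(1 + sqrt(3))


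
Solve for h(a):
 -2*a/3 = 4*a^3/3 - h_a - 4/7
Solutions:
 h(a) = C1 + a^4/3 + a^2/3 - 4*a/7


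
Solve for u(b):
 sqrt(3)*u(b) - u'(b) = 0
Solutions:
 u(b) = C1*exp(sqrt(3)*b)


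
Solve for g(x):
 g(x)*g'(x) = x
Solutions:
 g(x) = -sqrt(C1 + x^2)
 g(x) = sqrt(C1 + x^2)


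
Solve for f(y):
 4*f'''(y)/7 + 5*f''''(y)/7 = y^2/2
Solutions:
 f(y) = C1 + C2*y + C3*y^2 + C4*exp(-4*y/5) + 7*y^5/480 - 35*y^4/384 + 175*y^3/384


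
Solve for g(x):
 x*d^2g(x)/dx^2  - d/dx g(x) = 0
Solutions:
 g(x) = C1 + C2*x^2


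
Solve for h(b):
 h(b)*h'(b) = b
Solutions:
 h(b) = -sqrt(C1 + b^2)
 h(b) = sqrt(C1 + b^2)


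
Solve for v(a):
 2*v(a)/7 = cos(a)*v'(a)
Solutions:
 v(a) = C1*(sin(a) + 1)^(1/7)/(sin(a) - 1)^(1/7)


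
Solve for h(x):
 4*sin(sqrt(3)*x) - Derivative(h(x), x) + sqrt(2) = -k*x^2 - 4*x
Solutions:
 h(x) = C1 + k*x^3/3 + 2*x^2 + sqrt(2)*x - 4*sqrt(3)*cos(sqrt(3)*x)/3


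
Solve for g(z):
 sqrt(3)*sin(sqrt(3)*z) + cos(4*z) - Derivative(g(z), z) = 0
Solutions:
 g(z) = C1 + sin(4*z)/4 - cos(sqrt(3)*z)


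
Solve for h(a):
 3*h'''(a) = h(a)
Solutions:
 h(a) = C3*exp(3^(2/3)*a/3) + (C1*sin(3^(1/6)*a/2) + C2*cos(3^(1/6)*a/2))*exp(-3^(2/3)*a/6)


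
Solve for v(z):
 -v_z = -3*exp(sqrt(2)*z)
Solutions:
 v(z) = C1 + 3*sqrt(2)*exp(sqrt(2)*z)/2


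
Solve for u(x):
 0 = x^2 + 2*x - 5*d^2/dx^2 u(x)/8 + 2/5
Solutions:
 u(x) = C1 + C2*x + 2*x^4/15 + 8*x^3/15 + 8*x^2/25


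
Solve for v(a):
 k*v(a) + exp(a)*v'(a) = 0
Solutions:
 v(a) = C1*exp(k*exp(-a))


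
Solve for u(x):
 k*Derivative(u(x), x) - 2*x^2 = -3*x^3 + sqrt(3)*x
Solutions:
 u(x) = C1 - 3*x^4/(4*k) + 2*x^3/(3*k) + sqrt(3)*x^2/(2*k)


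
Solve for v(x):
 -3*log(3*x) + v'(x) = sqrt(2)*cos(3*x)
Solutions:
 v(x) = C1 + 3*x*log(x) - 3*x + 3*x*log(3) + sqrt(2)*sin(3*x)/3


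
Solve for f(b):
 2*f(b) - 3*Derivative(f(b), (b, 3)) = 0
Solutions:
 f(b) = C3*exp(2^(1/3)*3^(2/3)*b/3) + (C1*sin(2^(1/3)*3^(1/6)*b/2) + C2*cos(2^(1/3)*3^(1/6)*b/2))*exp(-2^(1/3)*3^(2/3)*b/6)


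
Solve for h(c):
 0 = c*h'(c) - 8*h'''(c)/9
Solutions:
 h(c) = C1 + Integral(C2*airyai(3^(2/3)*c/2) + C3*airybi(3^(2/3)*c/2), c)


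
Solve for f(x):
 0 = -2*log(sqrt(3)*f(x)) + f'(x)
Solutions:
 -Integral(1/(2*log(_y) + log(3)), (_y, f(x))) = C1 - x


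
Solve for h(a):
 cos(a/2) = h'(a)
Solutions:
 h(a) = C1 + 2*sin(a/2)


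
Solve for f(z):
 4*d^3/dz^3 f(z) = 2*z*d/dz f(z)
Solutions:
 f(z) = C1 + Integral(C2*airyai(2^(2/3)*z/2) + C3*airybi(2^(2/3)*z/2), z)


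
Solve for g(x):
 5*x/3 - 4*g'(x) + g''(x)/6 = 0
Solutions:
 g(x) = C1 + C2*exp(24*x) + 5*x^2/24 + 5*x/288


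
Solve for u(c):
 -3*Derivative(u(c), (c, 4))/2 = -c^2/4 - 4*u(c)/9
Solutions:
 u(c) = C1*exp(-2^(3/4)*3^(1/4)*c/3) + C2*exp(2^(3/4)*3^(1/4)*c/3) + C3*sin(2^(3/4)*3^(1/4)*c/3) + C4*cos(2^(3/4)*3^(1/4)*c/3) - 9*c^2/16


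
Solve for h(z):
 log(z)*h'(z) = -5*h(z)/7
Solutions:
 h(z) = C1*exp(-5*li(z)/7)


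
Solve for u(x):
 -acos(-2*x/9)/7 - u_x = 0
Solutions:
 u(x) = C1 - x*acos(-2*x/9)/7 - sqrt(81 - 4*x^2)/14


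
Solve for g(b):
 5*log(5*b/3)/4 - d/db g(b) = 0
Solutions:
 g(b) = C1 + 5*b*log(b)/4 - 5*b*log(3)/4 - 5*b/4 + 5*b*log(5)/4


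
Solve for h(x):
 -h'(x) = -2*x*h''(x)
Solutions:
 h(x) = C1 + C2*x^(3/2)


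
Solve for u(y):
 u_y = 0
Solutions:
 u(y) = C1


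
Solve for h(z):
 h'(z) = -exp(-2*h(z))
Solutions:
 h(z) = log(-sqrt(C1 - 2*z))
 h(z) = log(C1 - 2*z)/2


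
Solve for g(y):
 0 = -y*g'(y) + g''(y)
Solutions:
 g(y) = C1 + C2*erfi(sqrt(2)*y/2)


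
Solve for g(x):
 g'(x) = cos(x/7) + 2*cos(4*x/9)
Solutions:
 g(x) = C1 + 7*sin(x/7) + 9*sin(4*x/9)/2


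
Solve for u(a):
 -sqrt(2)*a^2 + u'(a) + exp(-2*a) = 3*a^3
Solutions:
 u(a) = C1 + 3*a^4/4 + sqrt(2)*a^3/3 + exp(-2*a)/2


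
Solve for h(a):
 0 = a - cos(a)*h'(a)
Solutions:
 h(a) = C1 + Integral(a/cos(a), a)


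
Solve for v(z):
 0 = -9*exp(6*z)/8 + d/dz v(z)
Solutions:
 v(z) = C1 + 3*exp(6*z)/16


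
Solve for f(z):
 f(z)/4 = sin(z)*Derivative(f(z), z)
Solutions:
 f(z) = C1*(cos(z) - 1)^(1/8)/(cos(z) + 1)^(1/8)


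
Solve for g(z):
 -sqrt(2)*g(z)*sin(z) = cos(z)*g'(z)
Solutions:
 g(z) = C1*cos(z)^(sqrt(2))


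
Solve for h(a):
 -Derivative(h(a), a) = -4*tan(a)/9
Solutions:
 h(a) = C1 - 4*log(cos(a))/9


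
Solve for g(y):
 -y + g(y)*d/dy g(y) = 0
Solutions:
 g(y) = -sqrt(C1 + y^2)
 g(y) = sqrt(C1 + y^2)


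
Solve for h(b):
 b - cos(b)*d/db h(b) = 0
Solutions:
 h(b) = C1 + Integral(b/cos(b), b)


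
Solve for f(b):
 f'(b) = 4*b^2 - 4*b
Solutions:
 f(b) = C1 + 4*b^3/3 - 2*b^2


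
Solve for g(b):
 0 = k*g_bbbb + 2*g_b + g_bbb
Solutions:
 g(b) = C1 + C2*exp(-b*((sqrt(((27 + k^(-2))^2 - 1/k^4)/k^2) + 27/k + k^(-3))^(1/3) + 1/k + 1/(k^2*(sqrt(((27 + k^(-2))^2 - 1/k^4)/k^2) + 27/k + k^(-3))^(1/3)))/3) + C3*exp(b*((sqrt(((27 + k^(-2))^2 - 1/k^4)/k^2) + 27/k + k^(-3))^(1/3) - sqrt(3)*I*(sqrt(((27 + k^(-2))^2 - 1/k^4)/k^2) + 27/k + k^(-3))^(1/3) - 2/k - 4/(k^2*(-1 + sqrt(3)*I)*(sqrt(((27 + k^(-2))^2 - 1/k^4)/k^2) + 27/k + k^(-3))^(1/3)))/6) + C4*exp(b*((sqrt(((27 + k^(-2))^2 - 1/k^4)/k^2) + 27/k + k^(-3))^(1/3) + sqrt(3)*I*(sqrt(((27 + k^(-2))^2 - 1/k^4)/k^2) + 27/k + k^(-3))^(1/3) - 2/k + 4/(k^2*(1 + sqrt(3)*I)*(sqrt(((27 + k^(-2))^2 - 1/k^4)/k^2) + 27/k + k^(-3))^(1/3)))/6)


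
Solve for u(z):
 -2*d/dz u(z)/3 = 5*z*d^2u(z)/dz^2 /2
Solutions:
 u(z) = C1 + C2*z^(11/15)


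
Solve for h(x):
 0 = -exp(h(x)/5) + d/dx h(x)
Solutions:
 h(x) = 5*log(-1/(C1 + x)) + 5*log(5)


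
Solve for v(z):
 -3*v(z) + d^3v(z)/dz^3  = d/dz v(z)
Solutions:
 v(z) = C1*exp(-z*(2*18^(1/3)/(sqrt(717) + 27)^(1/3) + 12^(1/3)*(sqrt(717) + 27)^(1/3))/12)*sin(2^(1/3)*3^(1/6)*z*(-2^(1/3)*3^(2/3)*(sqrt(717) + 27)^(1/3) + 6/(sqrt(717) + 27)^(1/3))/12) + C2*exp(-z*(2*18^(1/3)/(sqrt(717) + 27)^(1/3) + 12^(1/3)*(sqrt(717) + 27)^(1/3))/12)*cos(2^(1/3)*3^(1/6)*z*(-2^(1/3)*3^(2/3)*(sqrt(717) + 27)^(1/3) + 6/(sqrt(717) + 27)^(1/3))/12) + C3*exp(z*(2*18^(1/3)/(sqrt(717) + 27)^(1/3) + 12^(1/3)*(sqrt(717) + 27)^(1/3))/6)


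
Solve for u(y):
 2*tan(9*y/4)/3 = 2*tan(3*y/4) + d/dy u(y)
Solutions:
 u(y) = C1 + 8*log(cos(3*y/4))/3 - 8*log(cos(9*y/4))/27


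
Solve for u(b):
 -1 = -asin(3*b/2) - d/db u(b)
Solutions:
 u(b) = C1 - b*asin(3*b/2) + b - sqrt(4 - 9*b^2)/3


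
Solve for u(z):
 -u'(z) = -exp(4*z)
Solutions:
 u(z) = C1 + exp(4*z)/4


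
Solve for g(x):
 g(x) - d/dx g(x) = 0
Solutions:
 g(x) = C1*exp(x)


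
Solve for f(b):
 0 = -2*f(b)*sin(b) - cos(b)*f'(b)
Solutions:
 f(b) = C1*cos(b)^2


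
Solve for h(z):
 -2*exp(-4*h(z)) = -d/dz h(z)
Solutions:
 h(z) = log(-I*(C1 + 8*z)^(1/4))
 h(z) = log(I*(C1 + 8*z)^(1/4))
 h(z) = log(-(C1 + 8*z)^(1/4))
 h(z) = log(C1 + 8*z)/4


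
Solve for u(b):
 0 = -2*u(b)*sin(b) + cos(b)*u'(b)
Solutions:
 u(b) = C1/cos(b)^2


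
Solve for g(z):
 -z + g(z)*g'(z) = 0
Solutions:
 g(z) = -sqrt(C1 + z^2)
 g(z) = sqrt(C1 + z^2)


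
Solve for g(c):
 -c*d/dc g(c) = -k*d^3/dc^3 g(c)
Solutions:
 g(c) = C1 + Integral(C2*airyai(c*(1/k)^(1/3)) + C3*airybi(c*(1/k)^(1/3)), c)


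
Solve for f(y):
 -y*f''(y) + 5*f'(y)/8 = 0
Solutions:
 f(y) = C1 + C2*y^(13/8)


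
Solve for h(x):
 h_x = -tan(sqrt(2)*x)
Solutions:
 h(x) = C1 + sqrt(2)*log(cos(sqrt(2)*x))/2


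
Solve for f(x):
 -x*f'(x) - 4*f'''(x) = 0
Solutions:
 f(x) = C1 + Integral(C2*airyai(-2^(1/3)*x/2) + C3*airybi(-2^(1/3)*x/2), x)


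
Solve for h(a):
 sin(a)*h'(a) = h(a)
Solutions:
 h(a) = C1*sqrt(cos(a) - 1)/sqrt(cos(a) + 1)


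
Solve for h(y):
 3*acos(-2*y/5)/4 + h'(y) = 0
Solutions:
 h(y) = C1 - 3*y*acos(-2*y/5)/4 - 3*sqrt(25 - 4*y^2)/8


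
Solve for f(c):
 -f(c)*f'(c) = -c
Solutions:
 f(c) = -sqrt(C1 + c^2)
 f(c) = sqrt(C1 + c^2)


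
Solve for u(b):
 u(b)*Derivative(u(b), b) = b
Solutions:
 u(b) = -sqrt(C1 + b^2)
 u(b) = sqrt(C1 + b^2)


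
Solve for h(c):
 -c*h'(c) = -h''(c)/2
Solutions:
 h(c) = C1 + C2*erfi(c)


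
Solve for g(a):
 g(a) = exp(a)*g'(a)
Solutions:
 g(a) = C1*exp(-exp(-a))


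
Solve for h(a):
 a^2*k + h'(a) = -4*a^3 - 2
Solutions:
 h(a) = C1 - a^4 - a^3*k/3 - 2*a


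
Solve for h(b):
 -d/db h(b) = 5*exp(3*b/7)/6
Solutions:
 h(b) = C1 - 35*exp(3*b/7)/18


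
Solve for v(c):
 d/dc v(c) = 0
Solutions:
 v(c) = C1


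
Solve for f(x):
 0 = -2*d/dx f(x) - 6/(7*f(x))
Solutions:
 f(x) = -sqrt(C1 - 42*x)/7
 f(x) = sqrt(C1 - 42*x)/7


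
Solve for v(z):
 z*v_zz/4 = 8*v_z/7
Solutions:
 v(z) = C1 + C2*z^(39/7)


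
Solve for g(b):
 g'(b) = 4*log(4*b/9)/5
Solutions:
 g(b) = C1 + 4*b*log(b)/5 - 8*b*log(3)/5 - 4*b/5 + 8*b*log(2)/5


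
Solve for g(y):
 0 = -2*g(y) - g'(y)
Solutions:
 g(y) = C1*exp(-2*y)


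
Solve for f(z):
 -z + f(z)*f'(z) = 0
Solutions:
 f(z) = -sqrt(C1 + z^2)
 f(z) = sqrt(C1 + z^2)


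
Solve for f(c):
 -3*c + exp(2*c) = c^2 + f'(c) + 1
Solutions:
 f(c) = C1 - c^3/3 - 3*c^2/2 - c + exp(2*c)/2


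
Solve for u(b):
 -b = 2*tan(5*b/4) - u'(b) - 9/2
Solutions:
 u(b) = C1 + b^2/2 - 9*b/2 - 8*log(cos(5*b/4))/5


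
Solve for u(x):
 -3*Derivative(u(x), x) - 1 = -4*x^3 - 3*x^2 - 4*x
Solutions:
 u(x) = C1 + x^4/3 + x^3/3 + 2*x^2/3 - x/3


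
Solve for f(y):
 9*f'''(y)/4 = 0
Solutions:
 f(y) = C1 + C2*y + C3*y^2


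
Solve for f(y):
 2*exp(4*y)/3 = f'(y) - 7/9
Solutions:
 f(y) = C1 + 7*y/9 + exp(4*y)/6


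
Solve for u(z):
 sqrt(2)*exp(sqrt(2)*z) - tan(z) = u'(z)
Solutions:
 u(z) = C1 + exp(sqrt(2)*z) + log(cos(z))


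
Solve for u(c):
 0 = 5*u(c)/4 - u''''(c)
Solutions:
 u(c) = C1*exp(-sqrt(2)*5^(1/4)*c/2) + C2*exp(sqrt(2)*5^(1/4)*c/2) + C3*sin(sqrt(2)*5^(1/4)*c/2) + C4*cos(sqrt(2)*5^(1/4)*c/2)


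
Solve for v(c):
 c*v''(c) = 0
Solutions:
 v(c) = C1 + C2*c


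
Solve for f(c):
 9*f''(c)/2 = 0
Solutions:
 f(c) = C1 + C2*c


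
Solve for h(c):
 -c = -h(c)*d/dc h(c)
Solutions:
 h(c) = -sqrt(C1 + c^2)
 h(c) = sqrt(C1 + c^2)


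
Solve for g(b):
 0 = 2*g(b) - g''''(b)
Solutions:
 g(b) = C1*exp(-2^(1/4)*b) + C2*exp(2^(1/4)*b) + C3*sin(2^(1/4)*b) + C4*cos(2^(1/4)*b)


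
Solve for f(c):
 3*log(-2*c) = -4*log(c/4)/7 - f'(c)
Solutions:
 f(c) = C1 - 25*c*log(c)/7 + c*(-13*log(2)/7 + 25/7 - 3*I*pi)


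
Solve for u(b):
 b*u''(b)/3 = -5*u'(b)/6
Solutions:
 u(b) = C1 + C2/b^(3/2)


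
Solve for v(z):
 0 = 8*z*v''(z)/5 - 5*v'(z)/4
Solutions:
 v(z) = C1 + C2*z^(57/32)


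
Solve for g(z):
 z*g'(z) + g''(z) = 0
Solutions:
 g(z) = C1 + C2*erf(sqrt(2)*z/2)


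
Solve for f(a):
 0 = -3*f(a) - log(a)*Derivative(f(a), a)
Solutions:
 f(a) = C1*exp(-3*li(a))


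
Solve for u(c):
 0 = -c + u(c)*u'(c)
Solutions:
 u(c) = -sqrt(C1 + c^2)
 u(c) = sqrt(C1 + c^2)


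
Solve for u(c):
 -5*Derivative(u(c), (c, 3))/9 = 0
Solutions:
 u(c) = C1 + C2*c + C3*c^2


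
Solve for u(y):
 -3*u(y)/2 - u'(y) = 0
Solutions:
 u(y) = C1*exp(-3*y/2)


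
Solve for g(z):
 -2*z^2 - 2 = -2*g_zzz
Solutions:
 g(z) = C1 + C2*z + C3*z^2 + z^5/60 + z^3/6


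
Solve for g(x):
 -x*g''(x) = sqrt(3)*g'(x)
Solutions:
 g(x) = C1 + C2*x^(1 - sqrt(3))


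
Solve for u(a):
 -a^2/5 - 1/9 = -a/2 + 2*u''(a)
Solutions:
 u(a) = C1 + C2*a - a^4/120 + a^3/24 - a^2/36


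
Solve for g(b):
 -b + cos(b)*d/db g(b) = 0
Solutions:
 g(b) = C1 + Integral(b/cos(b), b)


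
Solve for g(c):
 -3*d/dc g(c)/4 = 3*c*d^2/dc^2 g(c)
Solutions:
 g(c) = C1 + C2*c^(3/4)


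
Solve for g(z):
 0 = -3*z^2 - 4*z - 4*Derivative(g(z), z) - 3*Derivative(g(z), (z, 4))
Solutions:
 g(z) = C1 + C4*exp(-6^(2/3)*z/3) - z^3/4 - z^2/2 + (C2*sin(2^(2/3)*3^(1/6)*z/2) + C3*cos(2^(2/3)*3^(1/6)*z/2))*exp(6^(2/3)*z/6)


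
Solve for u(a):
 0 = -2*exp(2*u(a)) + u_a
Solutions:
 u(a) = log(-sqrt(-1/(C1 + 2*a))) - log(2)/2
 u(a) = log(-1/(C1 + 2*a))/2 - log(2)/2


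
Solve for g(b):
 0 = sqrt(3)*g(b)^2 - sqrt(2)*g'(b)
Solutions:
 g(b) = -2/(C1 + sqrt(6)*b)


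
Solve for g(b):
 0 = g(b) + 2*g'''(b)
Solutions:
 g(b) = C3*exp(-2^(2/3)*b/2) + (C1*sin(2^(2/3)*sqrt(3)*b/4) + C2*cos(2^(2/3)*sqrt(3)*b/4))*exp(2^(2/3)*b/4)


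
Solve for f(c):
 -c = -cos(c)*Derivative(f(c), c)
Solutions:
 f(c) = C1 + Integral(c/cos(c), c)


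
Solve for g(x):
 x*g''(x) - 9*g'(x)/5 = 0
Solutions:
 g(x) = C1 + C2*x^(14/5)


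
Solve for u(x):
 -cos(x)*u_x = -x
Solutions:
 u(x) = C1 + Integral(x/cos(x), x)


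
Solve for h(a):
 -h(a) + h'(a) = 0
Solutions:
 h(a) = C1*exp(a)


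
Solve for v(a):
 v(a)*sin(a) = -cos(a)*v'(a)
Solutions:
 v(a) = C1*cos(a)


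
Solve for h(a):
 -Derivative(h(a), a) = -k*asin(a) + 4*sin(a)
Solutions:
 h(a) = C1 + k*(a*asin(a) + sqrt(1 - a^2)) + 4*cos(a)


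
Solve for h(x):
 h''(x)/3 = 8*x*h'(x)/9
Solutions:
 h(x) = C1 + C2*erfi(2*sqrt(3)*x/3)


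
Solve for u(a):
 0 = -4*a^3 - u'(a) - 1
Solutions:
 u(a) = C1 - a^4 - a


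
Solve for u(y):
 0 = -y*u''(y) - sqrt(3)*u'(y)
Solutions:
 u(y) = C1 + C2*y^(1 - sqrt(3))


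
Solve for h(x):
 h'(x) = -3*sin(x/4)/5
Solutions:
 h(x) = C1 + 12*cos(x/4)/5


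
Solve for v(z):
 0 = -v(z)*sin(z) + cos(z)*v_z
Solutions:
 v(z) = C1/cos(z)


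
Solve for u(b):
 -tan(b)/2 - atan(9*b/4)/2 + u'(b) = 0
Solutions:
 u(b) = C1 + b*atan(9*b/4)/2 - log(81*b^2 + 16)/9 - log(cos(b))/2


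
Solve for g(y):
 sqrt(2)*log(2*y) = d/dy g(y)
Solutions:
 g(y) = C1 + sqrt(2)*y*log(y) - sqrt(2)*y + sqrt(2)*y*log(2)


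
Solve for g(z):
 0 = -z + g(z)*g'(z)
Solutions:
 g(z) = -sqrt(C1 + z^2)
 g(z) = sqrt(C1 + z^2)


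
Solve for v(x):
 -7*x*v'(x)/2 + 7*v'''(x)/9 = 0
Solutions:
 v(x) = C1 + Integral(C2*airyai(6^(2/3)*x/2) + C3*airybi(6^(2/3)*x/2), x)


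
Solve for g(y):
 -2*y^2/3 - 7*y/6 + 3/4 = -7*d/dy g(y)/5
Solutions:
 g(y) = C1 + 10*y^3/63 + 5*y^2/12 - 15*y/28


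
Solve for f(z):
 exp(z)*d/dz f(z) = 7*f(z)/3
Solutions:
 f(z) = C1*exp(-7*exp(-z)/3)


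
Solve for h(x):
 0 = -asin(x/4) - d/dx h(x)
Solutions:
 h(x) = C1 - x*asin(x/4) - sqrt(16 - x^2)


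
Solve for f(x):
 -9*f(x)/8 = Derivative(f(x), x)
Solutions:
 f(x) = C1*exp(-9*x/8)


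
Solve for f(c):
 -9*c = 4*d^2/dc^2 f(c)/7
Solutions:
 f(c) = C1 + C2*c - 21*c^3/8


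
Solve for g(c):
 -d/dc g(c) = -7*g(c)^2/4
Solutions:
 g(c) = -4/(C1 + 7*c)


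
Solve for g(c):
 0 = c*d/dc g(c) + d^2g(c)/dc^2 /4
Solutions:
 g(c) = C1 + C2*erf(sqrt(2)*c)


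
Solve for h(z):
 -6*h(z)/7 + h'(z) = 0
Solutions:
 h(z) = C1*exp(6*z/7)


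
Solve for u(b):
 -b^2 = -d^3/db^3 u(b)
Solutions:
 u(b) = C1 + C2*b + C3*b^2 + b^5/60


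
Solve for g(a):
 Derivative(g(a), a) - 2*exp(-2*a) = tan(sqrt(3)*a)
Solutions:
 g(a) = C1 + sqrt(3)*log(tan(sqrt(3)*a)^2 + 1)/6 - exp(-2*a)


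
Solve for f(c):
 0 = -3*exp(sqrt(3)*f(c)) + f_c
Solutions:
 f(c) = sqrt(3)*(2*log(-1/(C1 + 3*c)) - log(3))/6


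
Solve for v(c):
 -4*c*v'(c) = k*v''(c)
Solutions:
 v(c) = C1 + C2*sqrt(k)*erf(sqrt(2)*c*sqrt(1/k))


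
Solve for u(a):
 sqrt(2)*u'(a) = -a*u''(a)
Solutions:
 u(a) = C1 + C2*a^(1 - sqrt(2))


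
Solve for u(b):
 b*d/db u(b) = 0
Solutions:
 u(b) = C1


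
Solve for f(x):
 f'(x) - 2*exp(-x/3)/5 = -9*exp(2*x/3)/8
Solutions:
 f(x) = C1 - 27*exp(2*x/3)/16 - 6*exp(-x/3)/5


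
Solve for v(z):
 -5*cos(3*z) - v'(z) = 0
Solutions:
 v(z) = C1 - 5*sin(3*z)/3


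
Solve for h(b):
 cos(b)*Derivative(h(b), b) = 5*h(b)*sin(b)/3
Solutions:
 h(b) = C1/cos(b)^(5/3)


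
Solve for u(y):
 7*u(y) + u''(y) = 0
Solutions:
 u(y) = C1*sin(sqrt(7)*y) + C2*cos(sqrt(7)*y)


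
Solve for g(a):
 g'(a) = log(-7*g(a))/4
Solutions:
 -4*Integral(1/(log(-_y) + log(7)), (_y, g(a))) = C1 - a


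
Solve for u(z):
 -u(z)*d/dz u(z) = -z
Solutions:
 u(z) = -sqrt(C1 + z^2)
 u(z) = sqrt(C1 + z^2)


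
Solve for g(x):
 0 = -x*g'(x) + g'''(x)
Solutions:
 g(x) = C1 + Integral(C2*airyai(x) + C3*airybi(x), x)


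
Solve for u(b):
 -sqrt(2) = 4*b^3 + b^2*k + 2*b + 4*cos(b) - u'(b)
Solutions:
 u(b) = C1 + b^4 + b^3*k/3 + b^2 + sqrt(2)*b + 4*sin(b)


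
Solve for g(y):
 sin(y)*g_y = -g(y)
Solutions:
 g(y) = C1*sqrt(cos(y) + 1)/sqrt(cos(y) - 1)


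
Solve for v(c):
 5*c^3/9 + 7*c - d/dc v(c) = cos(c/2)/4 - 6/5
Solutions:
 v(c) = C1 + 5*c^4/36 + 7*c^2/2 + 6*c/5 - sin(c/2)/2


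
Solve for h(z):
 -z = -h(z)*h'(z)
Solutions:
 h(z) = -sqrt(C1 + z^2)
 h(z) = sqrt(C1 + z^2)


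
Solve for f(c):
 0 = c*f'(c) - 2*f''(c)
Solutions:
 f(c) = C1 + C2*erfi(c/2)


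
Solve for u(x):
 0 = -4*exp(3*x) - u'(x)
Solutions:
 u(x) = C1 - 4*exp(3*x)/3


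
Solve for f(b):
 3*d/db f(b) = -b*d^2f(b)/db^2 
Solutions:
 f(b) = C1 + C2/b^2


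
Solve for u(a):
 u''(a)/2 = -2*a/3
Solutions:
 u(a) = C1 + C2*a - 2*a^3/9


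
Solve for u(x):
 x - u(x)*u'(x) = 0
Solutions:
 u(x) = -sqrt(C1 + x^2)
 u(x) = sqrt(C1 + x^2)


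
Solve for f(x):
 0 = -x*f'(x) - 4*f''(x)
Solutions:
 f(x) = C1 + C2*erf(sqrt(2)*x/4)


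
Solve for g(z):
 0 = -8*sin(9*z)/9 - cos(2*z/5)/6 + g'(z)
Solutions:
 g(z) = C1 + 5*sin(2*z/5)/12 - 8*cos(9*z)/81


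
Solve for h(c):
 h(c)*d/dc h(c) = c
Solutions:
 h(c) = -sqrt(C1 + c^2)
 h(c) = sqrt(C1 + c^2)


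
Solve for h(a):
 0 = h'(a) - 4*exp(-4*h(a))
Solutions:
 h(a) = log(-I*(C1 + 16*a)^(1/4))
 h(a) = log(I*(C1 + 16*a)^(1/4))
 h(a) = log(-(C1 + 16*a)^(1/4))
 h(a) = log(C1 + 16*a)/4


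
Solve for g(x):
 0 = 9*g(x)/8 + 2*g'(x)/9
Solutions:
 g(x) = C1*exp(-81*x/16)


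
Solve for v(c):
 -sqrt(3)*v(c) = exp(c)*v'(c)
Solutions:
 v(c) = C1*exp(sqrt(3)*exp(-c))


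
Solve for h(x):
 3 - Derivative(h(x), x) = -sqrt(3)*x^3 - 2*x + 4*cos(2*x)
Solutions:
 h(x) = C1 + sqrt(3)*x^4/4 + x^2 + 3*x - 2*sin(2*x)


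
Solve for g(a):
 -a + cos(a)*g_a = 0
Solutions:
 g(a) = C1 + Integral(a/cos(a), a)


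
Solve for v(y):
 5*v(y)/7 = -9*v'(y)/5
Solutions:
 v(y) = C1*exp(-25*y/63)


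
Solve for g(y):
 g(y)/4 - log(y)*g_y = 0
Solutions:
 g(y) = C1*exp(li(y)/4)


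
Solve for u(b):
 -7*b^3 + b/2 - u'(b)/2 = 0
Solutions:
 u(b) = C1 - 7*b^4/2 + b^2/2


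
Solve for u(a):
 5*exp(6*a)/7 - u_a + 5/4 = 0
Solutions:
 u(a) = C1 + 5*a/4 + 5*exp(6*a)/42


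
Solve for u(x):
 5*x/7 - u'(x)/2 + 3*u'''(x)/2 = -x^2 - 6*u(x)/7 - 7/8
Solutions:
 u(x) = C1*exp(7^(1/3)*x*(7/(sqrt(2867) + 54)^(1/3) + 7^(1/3)*(sqrt(2867) + 54)^(1/3))/42)*sin(sqrt(3)*7^(1/3)*x*(-7^(1/3)*(sqrt(2867) + 54)^(1/3) + 7/(sqrt(2867) + 54)^(1/3))/42) + C2*exp(7^(1/3)*x*(7/(sqrt(2867) + 54)^(1/3) + 7^(1/3)*(sqrt(2867) + 54)^(1/3))/42)*cos(sqrt(3)*7^(1/3)*x*(-7^(1/3)*(sqrt(2867) + 54)^(1/3) + 7/(sqrt(2867) + 54)^(1/3))/42) + C3*exp(-7^(1/3)*x*(7/(sqrt(2867) + 54)^(1/3) + 7^(1/3)*(sqrt(2867) + 54)^(1/3))/21) - 7*x^2/6 - 79*x/36 - 497/216


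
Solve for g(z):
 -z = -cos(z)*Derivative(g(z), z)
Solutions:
 g(z) = C1 + Integral(z/cos(z), z)


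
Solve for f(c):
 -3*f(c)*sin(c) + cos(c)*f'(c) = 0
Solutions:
 f(c) = C1/cos(c)^3


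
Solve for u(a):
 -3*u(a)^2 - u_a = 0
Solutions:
 u(a) = 1/(C1 + 3*a)


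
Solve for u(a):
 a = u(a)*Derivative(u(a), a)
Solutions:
 u(a) = -sqrt(C1 + a^2)
 u(a) = sqrt(C1 + a^2)


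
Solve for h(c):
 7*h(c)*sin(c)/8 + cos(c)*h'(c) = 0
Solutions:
 h(c) = C1*cos(c)^(7/8)


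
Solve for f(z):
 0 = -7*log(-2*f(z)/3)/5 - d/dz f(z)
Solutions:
 5*Integral(1/(log(-_y) - log(3) + log(2)), (_y, f(z)))/7 = C1 - z


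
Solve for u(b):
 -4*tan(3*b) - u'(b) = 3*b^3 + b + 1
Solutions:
 u(b) = C1 - 3*b^4/4 - b^2/2 - b + 4*log(cos(3*b))/3


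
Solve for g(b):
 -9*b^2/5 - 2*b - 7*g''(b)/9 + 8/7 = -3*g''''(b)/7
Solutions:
 g(b) = C1 + C2*b + C3*exp(-7*sqrt(3)*b/9) + C4*exp(7*sqrt(3)*b/9) - 27*b^4/140 - 3*b^3/7 - 927*b^2/1715


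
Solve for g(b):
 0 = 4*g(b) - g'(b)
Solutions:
 g(b) = C1*exp(4*b)


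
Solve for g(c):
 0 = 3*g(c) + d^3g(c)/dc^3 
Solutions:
 g(c) = C3*exp(-3^(1/3)*c) + (C1*sin(3^(5/6)*c/2) + C2*cos(3^(5/6)*c/2))*exp(3^(1/3)*c/2)


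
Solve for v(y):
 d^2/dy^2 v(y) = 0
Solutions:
 v(y) = C1 + C2*y


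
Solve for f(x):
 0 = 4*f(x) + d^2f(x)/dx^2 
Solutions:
 f(x) = C1*sin(2*x) + C2*cos(2*x)


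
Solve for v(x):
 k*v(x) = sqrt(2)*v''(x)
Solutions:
 v(x) = C1*exp(-2^(3/4)*sqrt(k)*x/2) + C2*exp(2^(3/4)*sqrt(k)*x/2)


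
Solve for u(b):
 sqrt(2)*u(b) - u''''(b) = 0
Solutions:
 u(b) = C1*exp(-2^(1/8)*b) + C2*exp(2^(1/8)*b) + C3*sin(2^(1/8)*b) + C4*cos(2^(1/8)*b)


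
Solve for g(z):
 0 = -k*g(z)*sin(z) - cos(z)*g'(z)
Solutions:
 g(z) = C1*exp(k*log(cos(z)))


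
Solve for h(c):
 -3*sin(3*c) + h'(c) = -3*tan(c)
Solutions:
 h(c) = C1 + 3*log(cos(c)) - cos(3*c)


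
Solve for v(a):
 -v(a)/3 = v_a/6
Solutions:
 v(a) = C1*exp(-2*a)


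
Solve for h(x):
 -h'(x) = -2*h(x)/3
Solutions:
 h(x) = C1*exp(2*x/3)


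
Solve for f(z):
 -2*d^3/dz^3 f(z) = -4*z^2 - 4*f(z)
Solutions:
 f(z) = C3*exp(2^(1/3)*z) - z^2 + (C1*sin(2^(1/3)*sqrt(3)*z/2) + C2*cos(2^(1/3)*sqrt(3)*z/2))*exp(-2^(1/3)*z/2)


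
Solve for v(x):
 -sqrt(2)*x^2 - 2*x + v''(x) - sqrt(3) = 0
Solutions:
 v(x) = C1 + C2*x + sqrt(2)*x^4/12 + x^3/3 + sqrt(3)*x^2/2


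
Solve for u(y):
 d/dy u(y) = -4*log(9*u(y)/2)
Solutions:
 -Integral(1/(-log(_y) - 2*log(3) + log(2)), (_y, u(y)))/4 = C1 - y


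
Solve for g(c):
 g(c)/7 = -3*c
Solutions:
 g(c) = -21*c


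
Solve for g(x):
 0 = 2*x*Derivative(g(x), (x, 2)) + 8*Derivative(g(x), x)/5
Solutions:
 g(x) = C1 + C2*x^(1/5)


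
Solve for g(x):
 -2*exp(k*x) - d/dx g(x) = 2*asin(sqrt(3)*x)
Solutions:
 g(x) = C1 - 2*x*asin(sqrt(3)*x) - 2*sqrt(3)*sqrt(1 - 3*x^2)/3 - 2*Piecewise((exp(k*x)/k, Ne(k, 0)), (x, True))


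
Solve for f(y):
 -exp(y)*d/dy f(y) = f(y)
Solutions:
 f(y) = C1*exp(exp(-y))


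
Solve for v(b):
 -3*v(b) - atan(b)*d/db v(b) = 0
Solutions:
 v(b) = C1*exp(-3*Integral(1/atan(b), b))


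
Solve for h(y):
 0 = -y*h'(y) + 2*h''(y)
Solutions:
 h(y) = C1 + C2*erfi(y/2)


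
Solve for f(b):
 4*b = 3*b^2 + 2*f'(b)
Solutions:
 f(b) = C1 - b^3/2 + b^2


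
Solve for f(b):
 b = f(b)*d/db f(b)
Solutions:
 f(b) = -sqrt(C1 + b^2)
 f(b) = sqrt(C1 + b^2)


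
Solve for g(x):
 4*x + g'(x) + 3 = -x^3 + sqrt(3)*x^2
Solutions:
 g(x) = C1 - x^4/4 + sqrt(3)*x^3/3 - 2*x^2 - 3*x


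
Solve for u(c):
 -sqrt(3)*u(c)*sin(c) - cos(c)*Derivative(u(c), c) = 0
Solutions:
 u(c) = C1*cos(c)^(sqrt(3))


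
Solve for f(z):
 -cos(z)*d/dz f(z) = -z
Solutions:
 f(z) = C1 + Integral(z/cos(z), z)


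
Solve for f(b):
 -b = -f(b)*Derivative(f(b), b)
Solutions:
 f(b) = -sqrt(C1 + b^2)
 f(b) = sqrt(C1 + b^2)


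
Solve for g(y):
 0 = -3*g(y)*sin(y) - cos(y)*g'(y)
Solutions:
 g(y) = C1*cos(y)^3


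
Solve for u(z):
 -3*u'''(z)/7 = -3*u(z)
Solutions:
 u(z) = C3*exp(7^(1/3)*z) + (C1*sin(sqrt(3)*7^(1/3)*z/2) + C2*cos(sqrt(3)*7^(1/3)*z/2))*exp(-7^(1/3)*z/2)


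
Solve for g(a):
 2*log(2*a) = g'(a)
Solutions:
 g(a) = C1 + 2*a*log(a) - 2*a + a*log(4)


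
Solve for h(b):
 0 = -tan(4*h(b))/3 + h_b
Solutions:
 h(b) = -asin(C1*exp(4*b/3))/4 + pi/4
 h(b) = asin(C1*exp(4*b/3))/4


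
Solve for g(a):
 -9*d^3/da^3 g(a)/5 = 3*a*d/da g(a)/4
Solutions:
 g(a) = C1 + Integral(C2*airyai(-90^(1/3)*a/6) + C3*airybi(-90^(1/3)*a/6), a)


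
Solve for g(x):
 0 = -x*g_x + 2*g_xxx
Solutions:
 g(x) = C1 + Integral(C2*airyai(2^(2/3)*x/2) + C3*airybi(2^(2/3)*x/2), x)


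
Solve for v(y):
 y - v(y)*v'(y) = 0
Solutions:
 v(y) = -sqrt(C1 + y^2)
 v(y) = sqrt(C1 + y^2)


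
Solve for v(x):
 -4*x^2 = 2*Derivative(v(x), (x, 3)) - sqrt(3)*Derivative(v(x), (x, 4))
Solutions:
 v(x) = C1 + C2*x + C3*x^2 + C4*exp(2*sqrt(3)*x/3) - x^5/30 - sqrt(3)*x^4/12 - x^3/2


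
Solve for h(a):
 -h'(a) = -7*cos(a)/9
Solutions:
 h(a) = C1 + 7*sin(a)/9


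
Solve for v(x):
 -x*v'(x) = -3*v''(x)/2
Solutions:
 v(x) = C1 + C2*erfi(sqrt(3)*x/3)


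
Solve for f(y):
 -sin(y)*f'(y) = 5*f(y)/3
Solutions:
 f(y) = C1*(cos(y) + 1)^(5/6)/(cos(y) - 1)^(5/6)


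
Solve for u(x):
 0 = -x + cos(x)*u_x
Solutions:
 u(x) = C1 + Integral(x/cos(x), x)


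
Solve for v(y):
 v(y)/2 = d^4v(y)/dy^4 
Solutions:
 v(y) = C1*exp(-2^(3/4)*y/2) + C2*exp(2^(3/4)*y/2) + C3*sin(2^(3/4)*y/2) + C4*cos(2^(3/4)*y/2)


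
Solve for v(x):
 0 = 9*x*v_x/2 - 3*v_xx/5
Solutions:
 v(x) = C1 + C2*erfi(sqrt(15)*x/2)


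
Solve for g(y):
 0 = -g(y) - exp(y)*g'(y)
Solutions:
 g(y) = C1*exp(exp(-y))


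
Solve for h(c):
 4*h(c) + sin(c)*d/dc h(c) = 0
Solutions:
 h(c) = C1*(cos(c)^2 + 2*cos(c) + 1)/(cos(c)^2 - 2*cos(c) + 1)


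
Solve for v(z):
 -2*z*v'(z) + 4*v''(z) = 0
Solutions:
 v(z) = C1 + C2*erfi(z/2)


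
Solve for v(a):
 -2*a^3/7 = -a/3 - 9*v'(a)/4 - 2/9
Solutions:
 v(a) = C1 + 2*a^4/63 - 2*a^2/27 - 8*a/81


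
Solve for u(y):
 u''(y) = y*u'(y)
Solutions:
 u(y) = C1 + C2*erfi(sqrt(2)*y/2)


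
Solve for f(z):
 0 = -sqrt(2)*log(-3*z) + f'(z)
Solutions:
 f(z) = C1 + sqrt(2)*z*log(-z) + sqrt(2)*z*(-1 + log(3))


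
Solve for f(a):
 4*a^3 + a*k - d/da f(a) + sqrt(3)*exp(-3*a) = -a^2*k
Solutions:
 f(a) = C1 + a^4 + a^3*k/3 + a^2*k/2 - sqrt(3)*exp(-3*a)/3


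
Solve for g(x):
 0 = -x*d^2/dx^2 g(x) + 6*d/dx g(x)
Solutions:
 g(x) = C1 + C2*x^7


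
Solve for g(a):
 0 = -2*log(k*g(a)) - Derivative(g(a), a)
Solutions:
 li(k*g(a))/k = C1 - 2*a


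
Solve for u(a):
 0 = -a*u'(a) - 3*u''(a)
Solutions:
 u(a) = C1 + C2*erf(sqrt(6)*a/6)


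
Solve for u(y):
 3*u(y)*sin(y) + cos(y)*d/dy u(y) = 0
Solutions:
 u(y) = C1*cos(y)^3


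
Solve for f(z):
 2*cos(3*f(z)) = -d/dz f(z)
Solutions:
 f(z) = -asin((C1 + exp(12*z))/(C1 - exp(12*z)))/3 + pi/3
 f(z) = asin((C1 + exp(12*z))/(C1 - exp(12*z)))/3


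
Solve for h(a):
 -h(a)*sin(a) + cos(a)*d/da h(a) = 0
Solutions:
 h(a) = C1/cos(a)


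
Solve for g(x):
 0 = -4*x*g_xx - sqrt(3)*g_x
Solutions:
 g(x) = C1 + C2*x^(1 - sqrt(3)/4)


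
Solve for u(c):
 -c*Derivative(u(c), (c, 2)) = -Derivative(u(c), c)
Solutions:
 u(c) = C1 + C2*c^2


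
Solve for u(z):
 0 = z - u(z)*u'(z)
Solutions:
 u(z) = -sqrt(C1 + z^2)
 u(z) = sqrt(C1 + z^2)


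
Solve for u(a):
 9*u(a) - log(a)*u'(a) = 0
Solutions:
 u(a) = C1*exp(9*li(a))


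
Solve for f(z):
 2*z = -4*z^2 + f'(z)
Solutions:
 f(z) = C1 + 4*z^3/3 + z^2


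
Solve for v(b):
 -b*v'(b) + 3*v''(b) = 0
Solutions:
 v(b) = C1 + C2*erfi(sqrt(6)*b/6)


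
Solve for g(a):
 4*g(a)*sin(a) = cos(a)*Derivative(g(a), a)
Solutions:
 g(a) = C1/cos(a)^4


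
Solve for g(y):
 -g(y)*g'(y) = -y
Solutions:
 g(y) = -sqrt(C1 + y^2)
 g(y) = sqrt(C1 + y^2)


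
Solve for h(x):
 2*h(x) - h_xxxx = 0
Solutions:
 h(x) = C1*exp(-2^(1/4)*x) + C2*exp(2^(1/4)*x) + C3*sin(2^(1/4)*x) + C4*cos(2^(1/4)*x)


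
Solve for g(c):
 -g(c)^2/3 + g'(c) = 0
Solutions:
 g(c) = -3/(C1 + c)


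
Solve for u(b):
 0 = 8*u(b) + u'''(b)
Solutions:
 u(b) = C3*exp(-2*b) + (C1*sin(sqrt(3)*b) + C2*cos(sqrt(3)*b))*exp(b)


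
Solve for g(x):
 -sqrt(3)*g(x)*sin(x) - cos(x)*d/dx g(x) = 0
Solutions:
 g(x) = C1*cos(x)^(sqrt(3))


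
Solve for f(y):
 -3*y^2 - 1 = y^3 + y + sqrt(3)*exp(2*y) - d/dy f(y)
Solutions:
 f(y) = C1 + y^4/4 + y^3 + y^2/2 + y + sqrt(3)*exp(2*y)/2


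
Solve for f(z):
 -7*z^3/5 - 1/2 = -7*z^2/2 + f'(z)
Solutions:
 f(z) = C1 - 7*z^4/20 + 7*z^3/6 - z/2


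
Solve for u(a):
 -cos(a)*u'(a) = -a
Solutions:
 u(a) = C1 + Integral(a/cos(a), a)


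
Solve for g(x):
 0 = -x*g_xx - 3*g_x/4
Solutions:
 g(x) = C1 + C2*x^(1/4)


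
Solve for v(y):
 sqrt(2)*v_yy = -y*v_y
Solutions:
 v(y) = C1 + C2*erf(2^(1/4)*y/2)


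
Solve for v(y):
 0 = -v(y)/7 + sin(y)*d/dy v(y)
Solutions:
 v(y) = C1*(cos(y) - 1)^(1/14)/(cos(y) + 1)^(1/14)


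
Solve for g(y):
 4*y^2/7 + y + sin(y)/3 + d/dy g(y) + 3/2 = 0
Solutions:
 g(y) = C1 - 4*y^3/21 - y^2/2 - 3*y/2 + cos(y)/3


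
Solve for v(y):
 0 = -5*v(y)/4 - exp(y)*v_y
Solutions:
 v(y) = C1*exp(5*exp(-y)/4)


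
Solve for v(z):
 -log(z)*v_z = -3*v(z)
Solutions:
 v(z) = C1*exp(3*li(z))


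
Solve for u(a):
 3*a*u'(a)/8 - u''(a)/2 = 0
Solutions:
 u(a) = C1 + C2*erfi(sqrt(6)*a/4)


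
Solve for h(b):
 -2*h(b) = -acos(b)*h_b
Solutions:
 h(b) = C1*exp(2*Integral(1/acos(b), b))


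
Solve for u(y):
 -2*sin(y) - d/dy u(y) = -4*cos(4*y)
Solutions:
 u(y) = C1 + sin(4*y) + 2*cos(y)


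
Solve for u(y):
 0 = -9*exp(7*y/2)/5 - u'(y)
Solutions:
 u(y) = C1 - 18*exp(7*y/2)/35


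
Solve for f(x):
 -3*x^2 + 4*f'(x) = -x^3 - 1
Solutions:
 f(x) = C1 - x^4/16 + x^3/4 - x/4


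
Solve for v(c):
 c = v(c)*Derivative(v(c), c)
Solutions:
 v(c) = -sqrt(C1 + c^2)
 v(c) = sqrt(C1 + c^2)


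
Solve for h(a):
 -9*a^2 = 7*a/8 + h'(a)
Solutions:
 h(a) = C1 - 3*a^3 - 7*a^2/16


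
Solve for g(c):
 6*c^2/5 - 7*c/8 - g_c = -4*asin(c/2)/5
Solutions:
 g(c) = C1 + 2*c^3/5 - 7*c^2/16 + 4*c*asin(c/2)/5 + 4*sqrt(4 - c^2)/5


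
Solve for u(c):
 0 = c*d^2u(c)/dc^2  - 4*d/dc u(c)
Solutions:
 u(c) = C1 + C2*c^5


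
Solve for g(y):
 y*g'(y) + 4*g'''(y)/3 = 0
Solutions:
 g(y) = C1 + Integral(C2*airyai(-6^(1/3)*y/2) + C3*airybi(-6^(1/3)*y/2), y)


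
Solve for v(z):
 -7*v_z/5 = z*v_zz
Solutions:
 v(z) = C1 + C2/z^(2/5)


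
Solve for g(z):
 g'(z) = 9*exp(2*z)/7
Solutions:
 g(z) = C1 + 9*exp(2*z)/14


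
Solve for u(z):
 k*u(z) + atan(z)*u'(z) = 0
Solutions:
 u(z) = C1*exp(-k*Integral(1/atan(z), z))


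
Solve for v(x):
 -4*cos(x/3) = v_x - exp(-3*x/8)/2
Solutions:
 v(x) = C1 - 12*sin(x/3) - 4*exp(-3*x/8)/3


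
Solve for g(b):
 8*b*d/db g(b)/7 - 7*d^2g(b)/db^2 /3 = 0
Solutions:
 g(b) = C1 + C2*erfi(2*sqrt(3)*b/7)


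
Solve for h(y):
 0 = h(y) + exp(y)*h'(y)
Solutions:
 h(y) = C1*exp(exp(-y))


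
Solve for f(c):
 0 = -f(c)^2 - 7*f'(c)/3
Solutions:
 f(c) = 7/(C1 + 3*c)


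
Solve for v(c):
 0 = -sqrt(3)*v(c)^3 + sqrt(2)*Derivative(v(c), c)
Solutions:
 v(c) = -sqrt(-1/(C1 + sqrt(6)*c))
 v(c) = sqrt(-1/(C1 + sqrt(6)*c))


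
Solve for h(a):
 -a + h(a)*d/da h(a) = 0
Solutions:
 h(a) = -sqrt(C1 + a^2)
 h(a) = sqrt(C1 + a^2)


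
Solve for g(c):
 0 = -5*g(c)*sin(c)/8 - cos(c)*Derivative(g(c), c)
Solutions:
 g(c) = C1*cos(c)^(5/8)


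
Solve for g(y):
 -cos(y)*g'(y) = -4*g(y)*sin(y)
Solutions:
 g(y) = C1/cos(y)^4


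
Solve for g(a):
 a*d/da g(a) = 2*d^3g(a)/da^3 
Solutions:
 g(a) = C1 + Integral(C2*airyai(2^(2/3)*a/2) + C3*airybi(2^(2/3)*a/2), a)


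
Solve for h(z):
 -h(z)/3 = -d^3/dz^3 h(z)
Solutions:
 h(z) = C3*exp(3^(2/3)*z/3) + (C1*sin(3^(1/6)*z/2) + C2*cos(3^(1/6)*z/2))*exp(-3^(2/3)*z/6)


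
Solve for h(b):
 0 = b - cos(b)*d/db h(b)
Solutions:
 h(b) = C1 + Integral(b/cos(b), b)


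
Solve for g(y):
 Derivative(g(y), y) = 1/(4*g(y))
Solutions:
 g(y) = -sqrt(C1 + 2*y)/2
 g(y) = sqrt(C1 + 2*y)/2


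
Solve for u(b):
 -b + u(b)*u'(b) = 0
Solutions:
 u(b) = -sqrt(C1 + b^2)
 u(b) = sqrt(C1 + b^2)


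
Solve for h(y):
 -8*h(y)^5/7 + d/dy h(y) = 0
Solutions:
 h(y) = -7^(1/4)*(-1/(C1 + 32*y))^(1/4)
 h(y) = 7^(1/4)*(-1/(C1 + 32*y))^(1/4)
 h(y) = -7^(1/4)*I*(-1/(C1 + 32*y))^(1/4)
 h(y) = 7^(1/4)*I*(-1/(C1 + 32*y))^(1/4)


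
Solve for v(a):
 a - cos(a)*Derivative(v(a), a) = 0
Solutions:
 v(a) = C1 + Integral(a/cos(a), a)


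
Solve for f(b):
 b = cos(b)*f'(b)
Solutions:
 f(b) = C1 + Integral(b/cos(b), b)


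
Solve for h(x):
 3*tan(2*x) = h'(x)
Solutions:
 h(x) = C1 - 3*log(cos(2*x))/2


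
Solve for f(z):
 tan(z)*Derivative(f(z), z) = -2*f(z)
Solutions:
 f(z) = C1/sin(z)^2


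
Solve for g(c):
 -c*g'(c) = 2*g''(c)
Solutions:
 g(c) = C1 + C2*erf(c/2)


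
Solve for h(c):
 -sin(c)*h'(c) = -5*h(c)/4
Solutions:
 h(c) = C1*(cos(c) - 1)^(5/8)/(cos(c) + 1)^(5/8)


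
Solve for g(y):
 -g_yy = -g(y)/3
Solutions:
 g(y) = C1*exp(-sqrt(3)*y/3) + C2*exp(sqrt(3)*y/3)


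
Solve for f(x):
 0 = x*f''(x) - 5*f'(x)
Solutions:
 f(x) = C1 + C2*x^6


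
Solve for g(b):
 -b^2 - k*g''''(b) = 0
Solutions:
 g(b) = C1 + C2*b + C3*b^2 + C4*b^3 - b^6/(360*k)


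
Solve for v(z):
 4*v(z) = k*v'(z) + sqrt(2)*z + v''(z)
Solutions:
 v(z) = C1*exp(z*(-k + sqrt(k^2 + 16))/2) + C2*exp(-z*(k + sqrt(k^2 + 16))/2) + sqrt(2)*k/16 + sqrt(2)*z/4


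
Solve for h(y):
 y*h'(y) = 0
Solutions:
 h(y) = C1


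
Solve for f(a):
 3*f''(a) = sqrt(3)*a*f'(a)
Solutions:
 f(a) = C1 + C2*erfi(sqrt(2)*3^(3/4)*a/6)


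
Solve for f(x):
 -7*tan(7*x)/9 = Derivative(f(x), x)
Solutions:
 f(x) = C1 + log(cos(7*x))/9


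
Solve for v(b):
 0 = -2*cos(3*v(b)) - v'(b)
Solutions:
 v(b) = -asin((C1 + exp(12*b))/(C1 - exp(12*b)))/3 + pi/3
 v(b) = asin((C1 + exp(12*b))/(C1 - exp(12*b)))/3


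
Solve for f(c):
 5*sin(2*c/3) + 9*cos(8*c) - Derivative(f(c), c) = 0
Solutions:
 f(c) = C1 + 9*sin(8*c)/8 - 15*cos(2*c/3)/2


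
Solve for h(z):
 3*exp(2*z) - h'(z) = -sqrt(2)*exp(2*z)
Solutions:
 h(z) = C1 + sqrt(2)*exp(2*z)/2 + 3*exp(2*z)/2


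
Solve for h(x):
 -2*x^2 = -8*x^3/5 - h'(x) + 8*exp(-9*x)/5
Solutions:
 h(x) = C1 - 2*x^4/5 + 2*x^3/3 - 8*exp(-9*x)/45


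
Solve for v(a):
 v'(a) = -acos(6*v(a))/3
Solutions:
 Integral(1/acos(6*_y), (_y, v(a))) = C1 - a/3


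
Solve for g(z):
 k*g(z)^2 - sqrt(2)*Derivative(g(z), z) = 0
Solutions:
 g(z) = -2/(C1 + sqrt(2)*k*z)


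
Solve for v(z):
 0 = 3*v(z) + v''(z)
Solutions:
 v(z) = C1*sin(sqrt(3)*z) + C2*cos(sqrt(3)*z)


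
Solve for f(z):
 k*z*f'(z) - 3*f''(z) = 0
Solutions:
 f(z) = Piecewise((-sqrt(6)*sqrt(pi)*C1*erf(sqrt(6)*z*sqrt(-k)/6)/(2*sqrt(-k)) - C2, (k > 0) | (k < 0)), (-C1*z - C2, True))


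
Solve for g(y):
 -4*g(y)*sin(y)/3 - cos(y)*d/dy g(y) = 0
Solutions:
 g(y) = C1*cos(y)^(4/3)


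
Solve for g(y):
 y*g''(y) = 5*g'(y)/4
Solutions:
 g(y) = C1 + C2*y^(9/4)


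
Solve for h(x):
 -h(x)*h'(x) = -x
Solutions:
 h(x) = -sqrt(C1 + x^2)
 h(x) = sqrt(C1 + x^2)


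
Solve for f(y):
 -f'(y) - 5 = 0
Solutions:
 f(y) = C1 - 5*y


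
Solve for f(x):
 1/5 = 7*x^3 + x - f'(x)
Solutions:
 f(x) = C1 + 7*x^4/4 + x^2/2 - x/5


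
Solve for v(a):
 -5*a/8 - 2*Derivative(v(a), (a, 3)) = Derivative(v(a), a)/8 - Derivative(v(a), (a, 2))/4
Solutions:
 v(a) = C1 - 5*a^2/2 - 10*a + (C2*sin(sqrt(15)*a/16) + C3*cos(sqrt(15)*a/16))*exp(a/16)


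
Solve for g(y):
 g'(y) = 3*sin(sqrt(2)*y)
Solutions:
 g(y) = C1 - 3*sqrt(2)*cos(sqrt(2)*y)/2


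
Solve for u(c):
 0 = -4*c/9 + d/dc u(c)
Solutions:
 u(c) = C1 + 2*c^2/9


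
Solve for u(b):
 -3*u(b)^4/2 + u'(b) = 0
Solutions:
 u(b) = 2^(1/3)*(-1/(C1 + 9*b))^(1/3)
 u(b) = 2^(1/3)*(-1/(C1 + 3*b))^(1/3)*(-3^(2/3) - 3*3^(1/6)*I)/6
 u(b) = 2^(1/3)*(-1/(C1 + 3*b))^(1/3)*(-3^(2/3) + 3*3^(1/6)*I)/6


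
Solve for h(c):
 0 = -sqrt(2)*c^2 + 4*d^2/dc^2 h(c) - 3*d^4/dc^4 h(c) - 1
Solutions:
 h(c) = C1 + C2*c + C3*exp(-2*sqrt(3)*c/3) + C4*exp(2*sqrt(3)*c/3) + sqrt(2)*c^4/48 + c^2*(2 + 3*sqrt(2))/16


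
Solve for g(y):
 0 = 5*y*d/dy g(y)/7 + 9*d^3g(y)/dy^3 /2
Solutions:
 g(y) = C1 + Integral(C2*airyai(-1470^(1/3)*y/21) + C3*airybi(-1470^(1/3)*y/21), y)


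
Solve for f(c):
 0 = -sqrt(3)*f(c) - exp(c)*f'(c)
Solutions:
 f(c) = C1*exp(sqrt(3)*exp(-c))


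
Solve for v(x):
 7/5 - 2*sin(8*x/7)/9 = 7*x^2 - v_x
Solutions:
 v(x) = C1 + 7*x^3/3 - 7*x/5 - 7*cos(8*x/7)/36


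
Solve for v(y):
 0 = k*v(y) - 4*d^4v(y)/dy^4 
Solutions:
 v(y) = C1*exp(-sqrt(2)*k^(1/4)*y/2) + C2*exp(sqrt(2)*k^(1/4)*y/2) + C3*exp(-sqrt(2)*I*k^(1/4)*y/2) + C4*exp(sqrt(2)*I*k^(1/4)*y/2)


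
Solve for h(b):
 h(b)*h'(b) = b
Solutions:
 h(b) = -sqrt(C1 + b^2)
 h(b) = sqrt(C1 + b^2)


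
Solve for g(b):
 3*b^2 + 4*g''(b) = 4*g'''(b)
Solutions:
 g(b) = C1 + C2*b + C3*exp(b) - b^4/16 - b^3/4 - 3*b^2/4


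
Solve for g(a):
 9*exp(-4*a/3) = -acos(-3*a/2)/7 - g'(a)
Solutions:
 g(a) = C1 - a*acos(-3*a/2)/7 - sqrt(4 - 9*a^2)/21 + 27*exp(-4*a/3)/4


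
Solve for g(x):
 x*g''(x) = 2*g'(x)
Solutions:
 g(x) = C1 + C2*x^3


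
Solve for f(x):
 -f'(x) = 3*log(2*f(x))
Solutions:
 Integral(1/(log(_y) + log(2)), (_y, f(x)))/3 = C1 - x


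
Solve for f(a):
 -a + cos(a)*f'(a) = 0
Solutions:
 f(a) = C1 + Integral(a/cos(a), a)


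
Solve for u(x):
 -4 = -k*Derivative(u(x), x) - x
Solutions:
 u(x) = C1 - x^2/(2*k) + 4*x/k


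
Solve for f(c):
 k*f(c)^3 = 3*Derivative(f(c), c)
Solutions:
 f(c) = -sqrt(6)*sqrt(-1/(C1 + c*k))/2
 f(c) = sqrt(6)*sqrt(-1/(C1 + c*k))/2


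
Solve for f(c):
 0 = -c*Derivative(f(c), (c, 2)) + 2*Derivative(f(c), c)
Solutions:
 f(c) = C1 + C2*c^3


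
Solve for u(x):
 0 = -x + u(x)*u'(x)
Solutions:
 u(x) = -sqrt(C1 + x^2)
 u(x) = sqrt(C1 + x^2)


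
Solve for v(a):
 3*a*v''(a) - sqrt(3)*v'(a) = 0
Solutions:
 v(a) = C1 + C2*a^(sqrt(3)/3 + 1)


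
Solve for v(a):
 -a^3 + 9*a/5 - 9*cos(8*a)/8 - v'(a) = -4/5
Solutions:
 v(a) = C1 - a^4/4 + 9*a^2/10 + 4*a/5 - 9*sin(8*a)/64


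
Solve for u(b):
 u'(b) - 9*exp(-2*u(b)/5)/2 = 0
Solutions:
 u(b) = 5*log(-sqrt(C1 + 9*b)) - 5*log(5)/2
 u(b) = 5*log(C1 + 9*b)/2 - 5*log(5)/2


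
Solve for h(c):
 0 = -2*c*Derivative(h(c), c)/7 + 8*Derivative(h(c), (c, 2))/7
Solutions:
 h(c) = C1 + C2*erfi(sqrt(2)*c/4)


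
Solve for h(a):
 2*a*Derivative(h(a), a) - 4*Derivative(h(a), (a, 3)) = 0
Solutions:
 h(a) = C1 + Integral(C2*airyai(2^(2/3)*a/2) + C3*airybi(2^(2/3)*a/2), a)


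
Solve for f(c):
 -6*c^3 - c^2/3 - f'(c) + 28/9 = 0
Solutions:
 f(c) = C1 - 3*c^4/2 - c^3/9 + 28*c/9


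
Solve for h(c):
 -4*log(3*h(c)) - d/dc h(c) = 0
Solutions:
 Integral(1/(log(_y) + log(3)), (_y, h(c)))/4 = C1 - c


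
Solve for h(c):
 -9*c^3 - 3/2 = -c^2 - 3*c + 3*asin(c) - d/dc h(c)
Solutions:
 h(c) = C1 + 9*c^4/4 - c^3/3 - 3*c^2/2 + 3*c*asin(c) + 3*c/2 + 3*sqrt(1 - c^2)


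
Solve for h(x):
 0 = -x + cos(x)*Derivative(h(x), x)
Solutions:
 h(x) = C1 + Integral(x/cos(x), x)


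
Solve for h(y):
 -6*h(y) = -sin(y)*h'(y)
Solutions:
 h(y) = C1*(cos(y)^3 - 3*cos(y)^2 + 3*cos(y) - 1)/(cos(y)^3 + 3*cos(y)^2 + 3*cos(y) + 1)


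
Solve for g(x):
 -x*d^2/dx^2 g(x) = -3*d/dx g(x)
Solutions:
 g(x) = C1 + C2*x^4
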